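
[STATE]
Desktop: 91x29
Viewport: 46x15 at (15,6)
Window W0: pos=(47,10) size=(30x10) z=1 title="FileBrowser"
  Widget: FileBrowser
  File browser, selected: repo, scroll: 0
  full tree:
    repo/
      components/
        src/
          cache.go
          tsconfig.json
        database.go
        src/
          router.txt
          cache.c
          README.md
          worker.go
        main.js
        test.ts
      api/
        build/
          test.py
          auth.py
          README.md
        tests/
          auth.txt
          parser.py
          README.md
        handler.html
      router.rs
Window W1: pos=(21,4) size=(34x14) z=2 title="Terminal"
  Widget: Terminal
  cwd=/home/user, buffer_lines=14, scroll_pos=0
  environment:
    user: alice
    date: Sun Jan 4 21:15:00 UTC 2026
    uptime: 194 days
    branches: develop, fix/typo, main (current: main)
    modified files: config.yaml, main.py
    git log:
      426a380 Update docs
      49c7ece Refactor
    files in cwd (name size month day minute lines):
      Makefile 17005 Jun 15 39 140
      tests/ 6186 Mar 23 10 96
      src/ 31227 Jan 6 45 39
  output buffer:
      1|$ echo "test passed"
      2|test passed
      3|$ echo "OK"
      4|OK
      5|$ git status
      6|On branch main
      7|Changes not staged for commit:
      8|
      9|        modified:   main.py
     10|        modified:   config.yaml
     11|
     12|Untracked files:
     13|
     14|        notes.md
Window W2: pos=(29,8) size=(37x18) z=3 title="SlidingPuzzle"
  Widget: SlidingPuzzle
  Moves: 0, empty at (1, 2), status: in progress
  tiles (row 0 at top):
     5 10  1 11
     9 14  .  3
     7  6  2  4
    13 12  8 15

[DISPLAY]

      ┠────────────────────────────────┨      
      ┃$ echo "test passed"            ┃      
      ┃test pa┏━━━━━━━━━━━━━━━━━━━━━━━━━━━━━━━
      ┃$ echo ┃ SlidingPuzzle                 
      ┃OK     ┠───────────────────────────────
      ┃$ git s┃┌────┬────┬────┬────┐          
      ┃On bran┃│  5 │ 10 │  1 │ 11 │          
      ┃Changes┃├────┼────┼────┼────┤          
      ┃       ┃│  9 │ 14 │    │  3 │          
      ┃       ┃├────┼────┼────┼────┤          
      ┃       ┃│  7 │  6 │  2 │  4 │          
      ┗━━━━━━━┃├────┼────┼────┼────┤          
              ┃│ 13 │ 12 │  8 │ 15 │          
              ┃└────┴────┴────┴────┘          
              ┃Moves: 0                       


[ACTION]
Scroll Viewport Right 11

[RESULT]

────────────────────────────┨                 
ho "test passed"            ┃                 
 pa┏━━━━━━━━━━━━━━━━━━━━━━━━━━━━━━━━━━━┓      
ho ┃ SlidingPuzzle                     ┃      
   ┠───────────────────────────────────┨━━━━━━
t s┃┌────┬────┬────┬────┐              ┃      
ran┃│  5 │ 10 │  1 │ 11 │              ┃──────
ges┃├────┼────┼────┼────┤              ┃      
   ┃│  9 │ 14 │    │  3 │              ┃/     
   ┃├────┼────┼────┼────┤              ┃      
   ┃│  7 │  6 │  2 │  4 │              ┃      
━━━┃├────┼────┼────┼────┤              ┃      
   ┃│ 13 │ 12 │  8 │ 15 │              ┃      
   ┃└────┴────┴────┴────┘              ┃━━━━━━
   ┃Moves: 0                           ┃      


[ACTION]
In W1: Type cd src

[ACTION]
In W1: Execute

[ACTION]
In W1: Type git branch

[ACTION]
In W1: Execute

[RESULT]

────────────────────────────┨                 
acked files:                ┃                 
   ┏━━━━━━━━━━━━━━━━━━━━━━━━━━━━━━━━━━━┓      
   ┃ SlidingPuzzle                     ┃      
 sr┠───────────────────────────────────┨━━━━━━
   ┃┌────┬────┬────┬────┐              ┃      
t b┃│  5 │ 10 │  1 │ 11 │              ┃──────
vel┃├────┼────┼────┼────┤              ┃      
x/t┃│  9 │ 14 │    │  3 │              ┃/     
in ┃├────┼────┼────┼────┤              ┃      
   ┃│  7 │  6 │  2 │  4 │              ┃      
━━━┃├────┼────┼────┼────┤              ┃      
   ┃│ 13 │ 12 │  8 │ 15 │              ┃      
   ┃└────┴────┴────┴────┘              ┃━━━━━━
   ┃Moves: 0                           ┃      


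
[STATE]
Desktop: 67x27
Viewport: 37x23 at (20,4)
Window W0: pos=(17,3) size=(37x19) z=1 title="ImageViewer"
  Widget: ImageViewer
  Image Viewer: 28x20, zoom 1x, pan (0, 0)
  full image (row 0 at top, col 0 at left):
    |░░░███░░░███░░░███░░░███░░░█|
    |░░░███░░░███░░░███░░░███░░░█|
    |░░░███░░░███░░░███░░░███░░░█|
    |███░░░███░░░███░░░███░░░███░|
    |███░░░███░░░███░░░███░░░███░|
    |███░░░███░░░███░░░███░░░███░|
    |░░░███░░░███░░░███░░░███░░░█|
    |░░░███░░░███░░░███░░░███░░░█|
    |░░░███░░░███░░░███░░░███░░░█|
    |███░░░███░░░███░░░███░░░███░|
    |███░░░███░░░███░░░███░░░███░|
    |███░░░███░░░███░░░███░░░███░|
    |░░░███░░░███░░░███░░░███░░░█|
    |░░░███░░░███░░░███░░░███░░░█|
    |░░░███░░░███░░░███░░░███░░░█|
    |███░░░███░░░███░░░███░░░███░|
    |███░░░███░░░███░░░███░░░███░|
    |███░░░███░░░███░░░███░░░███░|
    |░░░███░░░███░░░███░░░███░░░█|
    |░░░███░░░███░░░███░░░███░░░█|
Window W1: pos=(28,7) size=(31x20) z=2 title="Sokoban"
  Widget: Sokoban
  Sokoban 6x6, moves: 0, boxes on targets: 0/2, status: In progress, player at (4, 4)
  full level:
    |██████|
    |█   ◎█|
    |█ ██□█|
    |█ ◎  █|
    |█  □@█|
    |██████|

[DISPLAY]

mageViewer                       ┃   
─────────────────────────────────┨   
░███░░░███░░░███░░░███░░░█       ┃   
░███░░░█┏━━━━━━━━━━━━━━━━━━━━━━━━━━━━
░███░░░█┃ Sokoban                    
█░░░███░┠────────────────────────────
█░░░███░┃██████                      
█░░░███░┃█   ◎█                      
░███░░░█┃█ ██□█                      
░███░░░█┃█ ◎  █                      
░███░░░█┃█  □@█                      
█░░░███░┃██████                      
█░░░███░┃Moves: 0  0/2               
█░░░███░┃                            
░███░░░█┃                            
░███░░░█┃                            
░███░░░█┃                            
━━━━━━━━┃                            
        ┃                            
        ┃                            
        ┃                            
        ┃                            
        ┗━━━━━━━━━━━━━━━━━━━━━━━━━━━━


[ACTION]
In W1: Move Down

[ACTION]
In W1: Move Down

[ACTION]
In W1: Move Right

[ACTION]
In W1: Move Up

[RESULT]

mageViewer                       ┃   
─────────────────────────────────┨   
░███░░░███░░░███░░░███░░░█       ┃   
░███░░░█┏━━━━━━━━━━━━━━━━━━━━━━━━━━━━
░███░░░█┃ Sokoban                    
█░░░███░┠────────────────────────────
█░░░███░┃██████                      
█░░░███░┃█   ◎█                      
░███░░░█┃█ ██□█                      
░███░░░█┃█ ◎ @█                      
░███░░░█┃█  □ █                      
█░░░███░┃██████                      
█░░░███░┃Moves: 1  0/2               
█░░░███░┃                            
░███░░░█┃                            
░███░░░█┃                            
░███░░░█┃                            
━━━━━━━━┃                            
        ┃                            
        ┃                            
        ┃                            
        ┃                            
        ┗━━━━━━━━━━━━━━━━━━━━━━━━━━━━


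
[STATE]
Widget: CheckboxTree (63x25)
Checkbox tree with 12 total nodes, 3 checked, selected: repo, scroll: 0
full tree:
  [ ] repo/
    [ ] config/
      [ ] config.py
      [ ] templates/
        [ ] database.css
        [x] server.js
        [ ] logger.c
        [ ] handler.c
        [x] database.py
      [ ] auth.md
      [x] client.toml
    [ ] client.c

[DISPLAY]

>[-] repo/                                                     
   [-] config/                                                 
     [ ] config.py                                             
     [-] templates/                                            
       [ ] database.css                                        
       [x] server.js                                           
       [ ] logger.c                                            
       [ ] handler.c                                           
       [x] database.py                                         
     [ ] auth.md                                               
     [x] client.toml                                           
   [ ] client.c                                                
                                                               
                                                               
                                                               
                                                               
                                                               
                                                               
                                                               
                                                               
                                                               
                                                               
                                                               
                                                               
                                                               


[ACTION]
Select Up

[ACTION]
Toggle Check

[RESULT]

>[x] repo/                                                     
   [x] config/                                                 
     [x] config.py                                             
     [x] templates/                                            
       [x] database.css                                        
       [x] server.js                                           
       [x] logger.c                                            
       [x] handler.c                                           
       [x] database.py                                         
     [x] auth.md                                               
     [x] client.toml                                           
   [x] client.c                                                
                                                               
                                                               
                                                               
                                                               
                                                               
                                                               
                                                               
                                                               
                                                               
                                                               
                                                               
                                                               
                                                               


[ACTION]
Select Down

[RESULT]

 [x] repo/                                                     
>  [x] config/                                                 
     [x] config.py                                             
     [x] templates/                                            
       [x] database.css                                        
       [x] server.js                                           
       [x] logger.c                                            
       [x] handler.c                                           
       [x] database.py                                         
     [x] auth.md                                               
     [x] client.toml                                           
   [x] client.c                                                
                                                               
                                                               
                                                               
                                                               
                                                               
                                                               
                                                               
                                                               
                                                               
                                                               
                                                               
                                                               
                                                               


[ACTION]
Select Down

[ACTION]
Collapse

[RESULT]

 [x] repo/                                                     
   [x] config/                                                 
>    [x] config.py                                             
     [x] templates/                                            
       [x] database.css                                        
       [x] server.js                                           
       [x] logger.c                                            
       [x] handler.c                                           
       [x] database.py                                         
     [x] auth.md                                               
     [x] client.toml                                           
   [x] client.c                                                
                                                               
                                                               
                                                               
                                                               
                                                               
                                                               
                                                               
                                                               
                                                               
                                                               
                                                               
                                                               
                                                               


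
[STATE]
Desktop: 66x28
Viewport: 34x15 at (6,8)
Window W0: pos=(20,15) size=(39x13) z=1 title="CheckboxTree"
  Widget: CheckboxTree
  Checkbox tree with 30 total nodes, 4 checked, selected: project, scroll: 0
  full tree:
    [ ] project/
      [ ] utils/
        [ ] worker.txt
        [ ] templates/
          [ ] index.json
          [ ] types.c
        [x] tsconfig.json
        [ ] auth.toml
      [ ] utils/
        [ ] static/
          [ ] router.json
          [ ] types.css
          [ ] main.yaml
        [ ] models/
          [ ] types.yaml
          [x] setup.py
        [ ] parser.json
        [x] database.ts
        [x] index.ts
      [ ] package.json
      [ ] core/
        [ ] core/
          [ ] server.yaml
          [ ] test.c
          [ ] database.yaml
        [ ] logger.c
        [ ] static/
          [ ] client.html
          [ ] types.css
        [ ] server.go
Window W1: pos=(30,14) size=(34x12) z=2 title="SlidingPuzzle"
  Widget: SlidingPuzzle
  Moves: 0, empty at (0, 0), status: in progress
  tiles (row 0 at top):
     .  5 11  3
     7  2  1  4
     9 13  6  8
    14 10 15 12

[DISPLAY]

                                  
                                  
                                  
                                  
                                  
                                  
                        ┏━━━━━━━━━
              ┏━━━━━━━━━┃ SlidingP
              ┃ Checkbox┠─────────
              ┠─────────┃┌────┬───
              ┃>[-] proj┃│    │  5
              ┃   [-] ut┃├────┼───
              ┃     [ ] ┃│  7 │  2
              ┃     [ ] ┃├────┼───
              ┃       [ ┃│  9 │ 13


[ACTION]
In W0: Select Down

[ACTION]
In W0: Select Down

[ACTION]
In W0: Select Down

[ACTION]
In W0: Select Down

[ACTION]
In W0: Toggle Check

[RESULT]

                                  
                                  
                                  
                                  
                                  
                                  
                        ┏━━━━━━━━━
              ┏━━━━━━━━━┃ SlidingP
              ┃ Checkbox┠─────────
              ┠─────────┃┌────┬───
              ┃ [-] proj┃│    │  5
              ┃   [-] ut┃├────┼───
              ┃     [ ] ┃│  7 │  2
              ┃     [-] ┃├────┼───
              ┃>      [x┃│  9 │ 13


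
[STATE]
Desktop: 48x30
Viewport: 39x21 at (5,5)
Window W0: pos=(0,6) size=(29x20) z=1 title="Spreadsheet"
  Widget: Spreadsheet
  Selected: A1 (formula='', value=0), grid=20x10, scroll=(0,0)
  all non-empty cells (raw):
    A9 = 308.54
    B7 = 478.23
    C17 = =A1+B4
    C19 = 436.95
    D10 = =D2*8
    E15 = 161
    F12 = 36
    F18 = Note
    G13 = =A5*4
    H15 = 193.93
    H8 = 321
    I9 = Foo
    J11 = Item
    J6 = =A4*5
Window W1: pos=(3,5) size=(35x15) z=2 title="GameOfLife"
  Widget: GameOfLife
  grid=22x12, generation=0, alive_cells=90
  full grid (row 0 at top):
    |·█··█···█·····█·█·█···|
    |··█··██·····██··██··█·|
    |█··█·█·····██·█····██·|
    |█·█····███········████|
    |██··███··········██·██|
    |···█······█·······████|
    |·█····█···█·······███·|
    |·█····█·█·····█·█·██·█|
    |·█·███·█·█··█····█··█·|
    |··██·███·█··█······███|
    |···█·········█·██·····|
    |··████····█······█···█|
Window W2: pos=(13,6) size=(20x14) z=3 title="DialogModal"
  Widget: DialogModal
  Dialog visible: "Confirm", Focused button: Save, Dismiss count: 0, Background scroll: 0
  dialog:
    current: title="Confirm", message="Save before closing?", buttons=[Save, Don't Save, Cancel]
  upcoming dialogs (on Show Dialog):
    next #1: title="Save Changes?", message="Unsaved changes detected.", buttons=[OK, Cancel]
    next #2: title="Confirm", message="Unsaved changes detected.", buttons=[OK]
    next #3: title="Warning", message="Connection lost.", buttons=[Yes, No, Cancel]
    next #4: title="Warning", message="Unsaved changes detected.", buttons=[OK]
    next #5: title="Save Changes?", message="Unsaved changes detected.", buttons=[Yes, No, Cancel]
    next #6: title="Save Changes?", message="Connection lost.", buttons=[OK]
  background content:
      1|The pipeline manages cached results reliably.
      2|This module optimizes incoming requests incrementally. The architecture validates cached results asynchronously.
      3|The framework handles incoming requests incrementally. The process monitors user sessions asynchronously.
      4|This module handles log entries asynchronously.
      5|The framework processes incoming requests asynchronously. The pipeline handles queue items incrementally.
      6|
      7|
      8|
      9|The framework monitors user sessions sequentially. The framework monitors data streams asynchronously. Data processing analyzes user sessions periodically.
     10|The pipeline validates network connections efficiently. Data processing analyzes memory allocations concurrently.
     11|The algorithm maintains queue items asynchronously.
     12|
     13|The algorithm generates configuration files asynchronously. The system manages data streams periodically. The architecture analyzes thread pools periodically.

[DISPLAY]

━━━━━━━━━━━━━━━━━━━━━━━━━━━━━━━━┓      
GameOfLi┏━━━━━━━━━━━━━━━━━━┓    ┃      
────────┃ DialogModal      ┃────┨      
en: 0   ┠──────────────────┨    ┃      
·█··██··┃The pipeline manag┃    ┃      
··█·█···┃This module optimi┃    ┃      
·█····██┃Th┌────────────┐nd┃    ┃      
█··███··┃Th│  Confirm   │le┃    ┃      
··█·····┃Th│Save before │oc┃    ┃      
█····█··┃  │[Save]  Don'│  ┃    ┃      
█····█·█┃  └────────────┘  ┃    ┃      
█·███·█·┃                  ┃    ┃      
·██·███·┃The framework moni┃    ┃      
··█·····┃The pipeline valid┃    ┃      
━━━━━━━━┗━━━━━━━━━━━━━━━━━━┛━━━━┛      
  308.54       0       ┃               
       0       0       ┃               
       0       0       ┃               
       0       0       ┃               
       0       0       ┃               
━━━━━━━━━━━━━━━━━━━━━━━┛               


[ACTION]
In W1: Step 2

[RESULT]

━━━━━━━━━━━━━━━━━━━━━━━━━━━━━━━━┓      
GameOfLi┏━━━━━━━━━━━━━━━━━━┓    ┃      
────────┃ DialogModal      ┃────┨      
en: 2   ┠──────────────────┨    ┃      
█·····█·┃The pipeline manag┃    ┃      
····█··█┃This module optimi┃    ┃      
········┃Th┌────────────┐nd┃    ┃      
········┃Th│  Confirm   │le┃    ┃      
···█····┃Th│Save before │oc┃    ┃      
·█···██·┃  │[Save]  Don'│  ┃    ┃      
█·█···█·┃  └────────────┘  ┃    ┃      
██·████·┃                  ┃    ┃      
········┃The framework moni┃    ┃      
··██····┃The pipeline valid┃    ┃      
━━━━━━━━┗━━━━━━━━━━━━━━━━━━┛━━━━┛      
  308.54       0       ┃               
       0       0       ┃               
       0       0       ┃               
       0       0       ┃               
       0       0       ┃               
━━━━━━━━━━━━━━━━━━━━━━━┛               


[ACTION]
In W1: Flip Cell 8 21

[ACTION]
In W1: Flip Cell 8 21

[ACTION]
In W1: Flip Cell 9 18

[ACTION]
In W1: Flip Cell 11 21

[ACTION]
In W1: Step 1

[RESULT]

━━━━━━━━━━━━━━━━━━━━━━━━━━━━━━━━┓      
GameOfLi┏━━━━━━━━━━━━━━━━━━┓    ┃      
────────┃ DialogModal      ┃────┨      
en: 3   ┠──────────────────┨    ┃      
···█··█·┃The pipeline manag┃    ┃      
········┃This module optimi┃    ┃      
········┃Th┌────────────┐nd┃    ┃      
········┃Th│  Confirm   │le┃    ┃      
········┃Th│Save before │oc┃    ┃      
·██··██·┃  │[Save]  Don'│  ┃    ┃      
··██····┃  └────────────┘  ┃    ┃      
·██████·┃                  ┃    ┃      
██···█··┃The framework moni┃    ┃      
··██····┃The pipeline valid┃    ┃      
━━━━━━━━┗━━━━━━━━━━━━━━━━━━┛━━━━┛      
  308.54       0       ┃               
       0       0       ┃               
       0       0       ┃               
       0       0       ┃               
       0       0       ┃               
━━━━━━━━━━━━━━━━━━━━━━━┛               


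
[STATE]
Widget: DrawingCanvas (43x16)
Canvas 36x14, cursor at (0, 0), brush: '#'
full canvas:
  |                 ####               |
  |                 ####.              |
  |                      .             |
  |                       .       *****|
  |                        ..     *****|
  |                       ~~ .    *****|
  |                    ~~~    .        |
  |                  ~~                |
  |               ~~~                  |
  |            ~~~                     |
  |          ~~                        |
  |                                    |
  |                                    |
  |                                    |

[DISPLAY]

+                ####                      
                 ####.                     
                      .                    
                       .       *****       
                        ..     *****       
                       ~~ .    *****       
                    ~~~    .               
                  ~~                       
               ~~~                         
            ~~~                            
          ~~                               
                                           
                                           
                                           
                                           
                                           


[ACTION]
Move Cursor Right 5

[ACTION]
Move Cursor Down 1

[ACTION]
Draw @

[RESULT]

                 ####                      
     @           ####.                     
                      .                    
                       .       *****       
                        ..     *****       
                       ~~ .    *****       
                    ~~~    .               
                  ~~                       
               ~~~                         
            ~~~                            
          ~~                               
                                           
                                           
                                           
                                           
                                           


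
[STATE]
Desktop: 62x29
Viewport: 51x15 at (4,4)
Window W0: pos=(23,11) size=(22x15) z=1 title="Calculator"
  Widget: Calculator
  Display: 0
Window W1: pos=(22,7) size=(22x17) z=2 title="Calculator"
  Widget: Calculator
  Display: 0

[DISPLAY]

                                                   
                                                   
                                                   
                  ┏━━━━━━━━━━━━━━━━━━━━┓           
                  ┃ Calculator         ┃           
                  ┠────────────────────┨           
                  ┃                   0┃           
                  ┃┌───┬───┬───┬───┐   ┃┓          
                  ┃│ 7 │ 8 │ 9 │ ÷ │   ┃┃          
                  ┃├───┼───┼───┼───┤   ┃┨          
                  ┃│ 4 │ 5 │ 6 │ × │   ┃┃          
                  ┃├───┼───┼───┼───┤   ┃┃          
                  ┃│ 1 │ 2 │ 3 │ - │   ┃┃          
                  ┃├───┼───┼───┼───┤   ┃┃          
                  ┃│ 0 │ . │ = │ + │   ┃┃          


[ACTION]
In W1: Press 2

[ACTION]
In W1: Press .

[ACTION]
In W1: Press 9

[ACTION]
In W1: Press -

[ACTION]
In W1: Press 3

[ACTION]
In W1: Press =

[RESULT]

                                                   
                                                   
                                                   
                  ┏━━━━━━━━━━━━━━━━━━━━┓           
                  ┃ Calculator         ┃           
                  ┠────────────────────┨           
                  ┃                -0.1┃           
                  ┃┌───┬───┬───┬───┐   ┃┓          
                  ┃│ 7 │ 8 │ 9 │ ÷ │   ┃┃          
                  ┃├───┼───┼───┼───┤   ┃┨          
                  ┃│ 4 │ 5 │ 6 │ × │   ┃┃          
                  ┃├───┼───┼───┼───┤   ┃┃          
                  ┃│ 1 │ 2 │ 3 │ - │   ┃┃          
                  ┃├───┼───┼───┼───┤   ┃┃          
                  ┃│ 0 │ . │ = │ + │   ┃┃          


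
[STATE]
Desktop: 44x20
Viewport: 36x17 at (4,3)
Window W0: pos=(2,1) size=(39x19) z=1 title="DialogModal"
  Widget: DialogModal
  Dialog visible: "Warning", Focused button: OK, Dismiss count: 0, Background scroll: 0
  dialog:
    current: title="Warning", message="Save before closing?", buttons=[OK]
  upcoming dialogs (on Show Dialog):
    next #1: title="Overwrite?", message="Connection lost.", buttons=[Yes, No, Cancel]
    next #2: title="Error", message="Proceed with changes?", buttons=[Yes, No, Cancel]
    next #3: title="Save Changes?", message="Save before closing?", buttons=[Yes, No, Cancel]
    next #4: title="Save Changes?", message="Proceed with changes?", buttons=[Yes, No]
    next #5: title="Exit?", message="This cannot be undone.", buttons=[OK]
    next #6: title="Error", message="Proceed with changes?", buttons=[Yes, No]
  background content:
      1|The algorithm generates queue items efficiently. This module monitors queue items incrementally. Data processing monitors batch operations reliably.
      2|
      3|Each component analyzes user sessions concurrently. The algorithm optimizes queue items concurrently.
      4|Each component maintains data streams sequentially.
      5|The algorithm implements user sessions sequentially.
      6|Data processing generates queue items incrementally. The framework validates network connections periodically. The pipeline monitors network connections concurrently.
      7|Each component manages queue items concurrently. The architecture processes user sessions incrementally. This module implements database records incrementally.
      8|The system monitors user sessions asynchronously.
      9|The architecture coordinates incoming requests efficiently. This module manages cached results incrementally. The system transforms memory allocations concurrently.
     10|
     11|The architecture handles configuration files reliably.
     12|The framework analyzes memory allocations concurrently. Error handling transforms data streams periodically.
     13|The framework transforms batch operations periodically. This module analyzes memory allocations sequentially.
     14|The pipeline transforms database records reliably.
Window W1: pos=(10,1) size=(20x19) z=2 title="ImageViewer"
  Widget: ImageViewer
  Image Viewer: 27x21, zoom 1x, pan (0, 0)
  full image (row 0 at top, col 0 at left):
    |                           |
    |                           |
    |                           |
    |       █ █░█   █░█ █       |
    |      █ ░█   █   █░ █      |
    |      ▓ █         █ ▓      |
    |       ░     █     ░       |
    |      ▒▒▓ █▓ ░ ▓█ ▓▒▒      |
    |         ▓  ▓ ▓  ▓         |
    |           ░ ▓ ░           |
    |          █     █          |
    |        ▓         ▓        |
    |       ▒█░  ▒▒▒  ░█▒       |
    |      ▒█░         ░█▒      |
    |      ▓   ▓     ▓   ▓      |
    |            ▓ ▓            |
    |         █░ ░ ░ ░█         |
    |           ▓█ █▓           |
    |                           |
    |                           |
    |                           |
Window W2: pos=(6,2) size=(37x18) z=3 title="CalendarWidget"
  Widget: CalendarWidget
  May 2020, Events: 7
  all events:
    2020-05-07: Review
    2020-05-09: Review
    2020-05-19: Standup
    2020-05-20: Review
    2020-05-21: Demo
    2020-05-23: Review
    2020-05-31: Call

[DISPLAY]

──┃ CalendarWidget                  
he┠─────────────────────────────────
  ┃              May 2020           
ac┃Mo Tu We Th Fr Sa Su             
ac┃             1  2  3             
he┃ 4  5  6  7*  8  9* 10           
at┃11 12 13 14 15 16 17             
ac┃18 19* 20* 21* 22 23* 24         
he┃25 26 27 28 29 30 31*            
he┃                                 
  ┃                                 
he┃                                 
he┃                                 
he┃                                 
he┃                                 
  ┃                                 
━━┗━━━━━━━━━━━━━━━━━━━━━━━━━━━━━━━━━


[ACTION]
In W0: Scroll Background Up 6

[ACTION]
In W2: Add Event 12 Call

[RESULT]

──┃ CalendarWidget                  
he┠─────────────────────────────────
  ┃              May 2020           
ac┃Mo Tu We Th Fr Sa Su             
ac┃             1  2  3             
he┃ 4  5  6  7*  8  9* 10           
at┃11 12* 13 14 15 16 17            
ac┃18 19* 20* 21* 22 23* 24         
he┃25 26 27 28 29 30 31*            
he┃                                 
  ┃                                 
he┃                                 
he┃                                 
he┃                                 
he┃                                 
  ┃                                 
━━┗━━━━━━━━━━━━━━━━━━━━━━━━━━━━━━━━━


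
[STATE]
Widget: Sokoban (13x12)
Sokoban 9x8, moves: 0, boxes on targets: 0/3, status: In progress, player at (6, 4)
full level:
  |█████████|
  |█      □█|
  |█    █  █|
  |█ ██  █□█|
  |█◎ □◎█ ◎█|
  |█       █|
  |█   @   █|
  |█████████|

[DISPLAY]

█████████    
█      □█    
█    █  █    
█ ██  █□█    
█◎ □◎█ ◎█    
█       █    
█   @   █    
█████████    
Moves: 0  0/3
             
             
             


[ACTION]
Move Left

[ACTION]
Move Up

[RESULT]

█████████    
█      □█    
█    █  █    
█ ██  █□█    
█◎ □◎█ ◎█    
█  @    █    
█       █    
█████████    
Moves: 2  0/3
             
             
             


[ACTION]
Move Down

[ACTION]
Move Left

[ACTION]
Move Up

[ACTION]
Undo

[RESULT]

█████████    
█      □█    
█    █  █    
█ ██  █□█    
█◎ □◎█ ◎█    
█       █    
█ @     █    
█████████    
Moves: 4  0/3
             
             
             


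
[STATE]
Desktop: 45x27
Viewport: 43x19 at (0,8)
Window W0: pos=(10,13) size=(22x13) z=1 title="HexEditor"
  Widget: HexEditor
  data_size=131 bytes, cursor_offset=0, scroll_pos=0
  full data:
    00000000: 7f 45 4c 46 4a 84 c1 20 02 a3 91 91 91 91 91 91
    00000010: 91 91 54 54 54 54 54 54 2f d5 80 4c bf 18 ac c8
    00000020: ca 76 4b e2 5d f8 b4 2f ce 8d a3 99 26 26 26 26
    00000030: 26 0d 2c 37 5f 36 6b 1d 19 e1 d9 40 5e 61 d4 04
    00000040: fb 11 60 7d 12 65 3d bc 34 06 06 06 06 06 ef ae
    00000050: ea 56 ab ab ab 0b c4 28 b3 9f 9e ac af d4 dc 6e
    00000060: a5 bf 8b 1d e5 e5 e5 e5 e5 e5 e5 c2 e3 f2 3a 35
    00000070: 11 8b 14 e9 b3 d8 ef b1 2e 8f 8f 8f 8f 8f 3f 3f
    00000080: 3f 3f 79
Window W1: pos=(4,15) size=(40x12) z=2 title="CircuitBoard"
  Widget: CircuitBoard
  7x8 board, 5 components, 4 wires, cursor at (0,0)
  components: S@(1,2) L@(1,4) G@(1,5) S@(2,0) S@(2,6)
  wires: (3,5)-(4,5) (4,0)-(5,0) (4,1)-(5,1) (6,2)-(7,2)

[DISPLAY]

                                           
                                           
                                           
                                           
                                           
          ┏━━━━━━━━━━━━━━━━━━━━┓           
          ┃ HexEditor          ┃           
    ┏━━━━━━━━━━━━━━━━━━━━━━━━━━━━━━━━━━━━━━
    ┃ CircuitBoard                         
    ┠──────────────────────────────────────
    ┃   0 1 2 3 4 5 6                      
    ┃0  [.]                                
    ┃                                      
    ┃1           S       L   G             
    ┃                                      
    ┃2   S                       S         
    ┃                                      
    ┃3                       ·             
    ┗━━━━━━━━━━━━━━━━━━━━━━━━━━━━━━━━━━━━━━


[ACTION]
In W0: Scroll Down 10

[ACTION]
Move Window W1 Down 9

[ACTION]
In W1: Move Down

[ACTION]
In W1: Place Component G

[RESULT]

                                           
                                           
                                           
                                           
                                           
          ┏━━━━━━━━━━━━━━━━━━━━┓           
          ┃ HexEditor          ┃           
    ┏━━━━━━━━━━━━━━━━━━━━━━━━━━━━━━━━━━━━━━
    ┃ CircuitBoard                         
    ┠──────────────────────────────────────
    ┃   0 1 2 3 4 5 6                      
    ┃0                                     
    ┃                                      
    ┃1  [G]      S       L   G             
    ┃                                      
    ┃2   S                       S         
    ┃                                      
    ┃3                       ·             
    ┗━━━━━━━━━━━━━━━━━━━━━━━━━━━━━━━━━━━━━━
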